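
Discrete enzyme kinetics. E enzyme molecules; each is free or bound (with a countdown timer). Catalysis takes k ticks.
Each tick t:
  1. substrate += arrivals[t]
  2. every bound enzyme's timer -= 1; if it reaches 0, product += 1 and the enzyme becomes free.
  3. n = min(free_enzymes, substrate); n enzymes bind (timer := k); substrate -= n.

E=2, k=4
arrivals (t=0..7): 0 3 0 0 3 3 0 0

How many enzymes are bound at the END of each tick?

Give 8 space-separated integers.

t=0: arr=0 -> substrate=0 bound=0 product=0
t=1: arr=3 -> substrate=1 bound=2 product=0
t=2: arr=0 -> substrate=1 bound=2 product=0
t=3: arr=0 -> substrate=1 bound=2 product=0
t=4: arr=3 -> substrate=4 bound=2 product=0
t=5: arr=3 -> substrate=5 bound=2 product=2
t=6: arr=0 -> substrate=5 bound=2 product=2
t=7: arr=0 -> substrate=5 bound=2 product=2

Answer: 0 2 2 2 2 2 2 2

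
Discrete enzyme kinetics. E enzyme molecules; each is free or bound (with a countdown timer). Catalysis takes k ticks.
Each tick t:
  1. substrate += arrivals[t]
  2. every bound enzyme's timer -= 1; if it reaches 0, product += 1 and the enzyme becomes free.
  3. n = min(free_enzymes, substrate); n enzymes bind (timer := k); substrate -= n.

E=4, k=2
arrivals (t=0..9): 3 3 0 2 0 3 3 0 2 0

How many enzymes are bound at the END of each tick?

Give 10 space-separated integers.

Answer: 3 4 3 4 2 3 4 3 4 2

Derivation:
t=0: arr=3 -> substrate=0 bound=3 product=0
t=1: arr=3 -> substrate=2 bound=4 product=0
t=2: arr=0 -> substrate=0 bound=3 product=3
t=3: arr=2 -> substrate=0 bound=4 product=4
t=4: arr=0 -> substrate=0 bound=2 product=6
t=5: arr=3 -> substrate=0 bound=3 product=8
t=6: arr=3 -> substrate=2 bound=4 product=8
t=7: arr=0 -> substrate=0 bound=3 product=11
t=8: arr=2 -> substrate=0 bound=4 product=12
t=9: arr=0 -> substrate=0 bound=2 product=14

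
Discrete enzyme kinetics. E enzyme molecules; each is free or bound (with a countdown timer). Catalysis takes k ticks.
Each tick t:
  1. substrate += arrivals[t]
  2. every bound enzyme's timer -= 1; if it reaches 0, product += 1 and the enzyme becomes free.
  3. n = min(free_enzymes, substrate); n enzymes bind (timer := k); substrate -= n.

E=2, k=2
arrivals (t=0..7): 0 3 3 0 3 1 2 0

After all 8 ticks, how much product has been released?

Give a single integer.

Answer: 6

Derivation:
t=0: arr=0 -> substrate=0 bound=0 product=0
t=1: arr=3 -> substrate=1 bound=2 product=0
t=2: arr=3 -> substrate=4 bound=2 product=0
t=3: arr=0 -> substrate=2 bound=2 product=2
t=4: arr=3 -> substrate=5 bound=2 product=2
t=5: arr=1 -> substrate=4 bound=2 product=4
t=6: arr=2 -> substrate=6 bound=2 product=4
t=7: arr=0 -> substrate=4 bound=2 product=6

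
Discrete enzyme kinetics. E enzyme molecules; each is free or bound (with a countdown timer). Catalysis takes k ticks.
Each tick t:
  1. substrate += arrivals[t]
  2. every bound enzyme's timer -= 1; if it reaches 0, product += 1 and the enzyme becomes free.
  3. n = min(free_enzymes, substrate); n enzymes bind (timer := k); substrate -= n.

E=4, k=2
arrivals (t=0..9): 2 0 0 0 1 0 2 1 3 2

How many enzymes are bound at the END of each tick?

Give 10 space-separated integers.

t=0: arr=2 -> substrate=0 bound=2 product=0
t=1: arr=0 -> substrate=0 bound=2 product=0
t=2: arr=0 -> substrate=0 bound=0 product=2
t=3: arr=0 -> substrate=0 bound=0 product=2
t=4: arr=1 -> substrate=0 bound=1 product=2
t=5: arr=0 -> substrate=0 bound=1 product=2
t=6: arr=2 -> substrate=0 bound=2 product=3
t=7: arr=1 -> substrate=0 bound=3 product=3
t=8: arr=3 -> substrate=0 bound=4 product=5
t=9: arr=2 -> substrate=1 bound=4 product=6

Answer: 2 2 0 0 1 1 2 3 4 4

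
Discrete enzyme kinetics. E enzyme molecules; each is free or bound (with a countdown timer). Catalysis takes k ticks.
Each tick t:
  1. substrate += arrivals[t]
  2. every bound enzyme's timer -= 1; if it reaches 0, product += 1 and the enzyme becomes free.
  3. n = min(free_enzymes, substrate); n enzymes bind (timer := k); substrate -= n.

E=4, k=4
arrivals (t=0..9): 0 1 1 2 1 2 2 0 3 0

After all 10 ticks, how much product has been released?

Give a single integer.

t=0: arr=0 -> substrate=0 bound=0 product=0
t=1: arr=1 -> substrate=0 bound=1 product=0
t=2: arr=1 -> substrate=0 bound=2 product=0
t=3: arr=2 -> substrate=0 bound=4 product=0
t=4: arr=1 -> substrate=1 bound=4 product=0
t=5: arr=2 -> substrate=2 bound=4 product=1
t=6: arr=2 -> substrate=3 bound=4 product=2
t=7: arr=0 -> substrate=1 bound=4 product=4
t=8: arr=3 -> substrate=4 bound=4 product=4
t=9: arr=0 -> substrate=3 bound=4 product=5

Answer: 5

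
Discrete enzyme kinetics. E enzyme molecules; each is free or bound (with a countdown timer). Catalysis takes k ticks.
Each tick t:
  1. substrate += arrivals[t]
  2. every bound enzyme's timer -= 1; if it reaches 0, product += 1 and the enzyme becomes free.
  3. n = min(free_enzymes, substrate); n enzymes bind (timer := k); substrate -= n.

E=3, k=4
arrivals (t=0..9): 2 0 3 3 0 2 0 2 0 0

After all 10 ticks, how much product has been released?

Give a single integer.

t=0: arr=2 -> substrate=0 bound=2 product=0
t=1: arr=0 -> substrate=0 bound=2 product=0
t=2: arr=3 -> substrate=2 bound=3 product=0
t=3: arr=3 -> substrate=5 bound=3 product=0
t=4: arr=0 -> substrate=3 bound=3 product=2
t=5: arr=2 -> substrate=5 bound=3 product=2
t=6: arr=0 -> substrate=4 bound=3 product=3
t=7: arr=2 -> substrate=6 bound=3 product=3
t=8: arr=0 -> substrate=4 bound=3 product=5
t=9: arr=0 -> substrate=4 bound=3 product=5

Answer: 5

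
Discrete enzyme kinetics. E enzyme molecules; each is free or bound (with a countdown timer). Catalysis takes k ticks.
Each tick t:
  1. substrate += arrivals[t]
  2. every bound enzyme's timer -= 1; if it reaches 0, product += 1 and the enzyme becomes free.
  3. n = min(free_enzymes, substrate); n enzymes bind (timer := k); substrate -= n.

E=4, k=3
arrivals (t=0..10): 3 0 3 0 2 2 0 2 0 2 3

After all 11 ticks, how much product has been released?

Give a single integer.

t=0: arr=3 -> substrate=0 bound=3 product=0
t=1: arr=0 -> substrate=0 bound=3 product=0
t=2: arr=3 -> substrate=2 bound=4 product=0
t=3: arr=0 -> substrate=0 bound=3 product=3
t=4: arr=2 -> substrate=1 bound=4 product=3
t=5: arr=2 -> substrate=2 bound=4 product=4
t=6: arr=0 -> substrate=0 bound=4 product=6
t=7: arr=2 -> substrate=1 bound=4 product=7
t=8: arr=0 -> substrate=0 bound=4 product=8
t=9: arr=2 -> substrate=0 bound=4 product=10
t=10: arr=3 -> substrate=2 bound=4 product=11

Answer: 11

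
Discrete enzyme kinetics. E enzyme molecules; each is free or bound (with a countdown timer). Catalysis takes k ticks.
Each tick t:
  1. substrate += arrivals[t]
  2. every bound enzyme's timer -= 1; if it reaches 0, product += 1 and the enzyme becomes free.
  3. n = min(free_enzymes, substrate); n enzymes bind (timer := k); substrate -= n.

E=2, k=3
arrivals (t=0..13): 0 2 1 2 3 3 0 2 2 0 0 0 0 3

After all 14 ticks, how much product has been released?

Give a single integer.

t=0: arr=0 -> substrate=0 bound=0 product=0
t=1: arr=2 -> substrate=0 bound=2 product=0
t=2: arr=1 -> substrate=1 bound=2 product=0
t=3: arr=2 -> substrate=3 bound=2 product=0
t=4: arr=3 -> substrate=4 bound=2 product=2
t=5: arr=3 -> substrate=7 bound=2 product=2
t=6: arr=0 -> substrate=7 bound=2 product=2
t=7: arr=2 -> substrate=7 bound=2 product=4
t=8: arr=2 -> substrate=9 bound=2 product=4
t=9: arr=0 -> substrate=9 bound=2 product=4
t=10: arr=0 -> substrate=7 bound=2 product=6
t=11: arr=0 -> substrate=7 bound=2 product=6
t=12: arr=0 -> substrate=7 bound=2 product=6
t=13: arr=3 -> substrate=8 bound=2 product=8

Answer: 8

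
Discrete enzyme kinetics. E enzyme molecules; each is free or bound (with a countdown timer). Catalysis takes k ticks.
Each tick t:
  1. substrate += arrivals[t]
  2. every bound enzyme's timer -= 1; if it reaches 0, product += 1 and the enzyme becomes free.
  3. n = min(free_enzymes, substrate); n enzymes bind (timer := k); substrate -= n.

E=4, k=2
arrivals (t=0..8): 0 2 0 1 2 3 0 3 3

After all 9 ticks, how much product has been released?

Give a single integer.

t=0: arr=0 -> substrate=0 bound=0 product=0
t=1: arr=2 -> substrate=0 bound=2 product=0
t=2: arr=0 -> substrate=0 bound=2 product=0
t=3: arr=1 -> substrate=0 bound=1 product=2
t=4: arr=2 -> substrate=0 bound=3 product=2
t=5: arr=3 -> substrate=1 bound=4 product=3
t=6: arr=0 -> substrate=0 bound=3 product=5
t=7: arr=3 -> substrate=0 bound=4 product=7
t=8: arr=3 -> substrate=2 bound=4 product=8

Answer: 8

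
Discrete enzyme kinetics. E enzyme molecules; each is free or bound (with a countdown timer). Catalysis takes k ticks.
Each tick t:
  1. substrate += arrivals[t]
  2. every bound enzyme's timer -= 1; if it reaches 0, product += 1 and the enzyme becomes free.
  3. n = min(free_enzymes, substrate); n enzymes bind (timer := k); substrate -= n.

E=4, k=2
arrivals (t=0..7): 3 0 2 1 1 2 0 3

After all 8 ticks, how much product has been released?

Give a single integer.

Answer: 9

Derivation:
t=0: arr=3 -> substrate=0 bound=3 product=0
t=1: arr=0 -> substrate=0 bound=3 product=0
t=2: arr=2 -> substrate=0 bound=2 product=3
t=3: arr=1 -> substrate=0 bound=3 product=3
t=4: arr=1 -> substrate=0 bound=2 product=5
t=5: arr=2 -> substrate=0 bound=3 product=6
t=6: arr=0 -> substrate=0 bound=2 product=7
t=7: arr=3 -> substrate=0 bound=3 product=9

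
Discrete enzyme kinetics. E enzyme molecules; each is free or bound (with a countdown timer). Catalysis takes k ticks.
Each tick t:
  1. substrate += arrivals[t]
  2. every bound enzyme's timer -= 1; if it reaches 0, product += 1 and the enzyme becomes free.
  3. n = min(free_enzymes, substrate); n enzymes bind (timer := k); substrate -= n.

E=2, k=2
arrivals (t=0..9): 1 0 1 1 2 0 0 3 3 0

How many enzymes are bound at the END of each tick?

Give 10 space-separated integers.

Answer: 1 1 1 2 2 2 1 2 2 2

Derivation:
t=0: arr=1 -> substrate=0 bound=1 product=0
t=1: arr=0 -> substrate=0 bound=1 product=0
t=2: arr=1 -> substrate=0 bound=1 product=1
t=3: arr=1 -> substrate=0 bound=2 product=1
t=4: arr=2 -> substrate=1 bound=2 product=2
t=5: arr=0 -> substrate=0 bound=2 product=3
t=6: arr=0 -> substrate=0 bound=1 product=4
t=7: arr=3 -> substrate=1 bound=2 product=5
t=8: arr=3 -> substrate=4 bound=2 product=5
t=9: arr=0 -> substrate=2 bound=2 product=7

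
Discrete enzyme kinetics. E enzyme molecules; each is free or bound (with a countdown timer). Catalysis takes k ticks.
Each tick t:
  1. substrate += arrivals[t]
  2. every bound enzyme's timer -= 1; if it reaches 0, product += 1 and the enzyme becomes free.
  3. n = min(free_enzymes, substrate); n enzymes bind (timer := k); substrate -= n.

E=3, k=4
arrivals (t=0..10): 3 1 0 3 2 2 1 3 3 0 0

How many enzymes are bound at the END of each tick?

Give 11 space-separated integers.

t=0: arr=3 -> substrate=0 bound=3 product=0
t=1: arr=1 -> substrate=1 bound=3 product=0
t=2: arr=0 -> substrate=1 bound=3 product=0
t=3: arr=3 -> substrate=4 bound=3 product=0
t=4: arr=2 -> substrate=3 bound=3 product=3
t=5: arr=2 -> substrate=5 bound=3 product=3
t=6: arr=1 -> substrate=6 bound=3 product=3
t=7: arr=3 -> substrate=9 bound=3 product=3
t=8: arr=3 -> substrate=9 bound=3 product=6
t=9: arr=0 -> substrate=9 bound=3 product=6
t=10: arr=0 -> substrate=9 bound=3 product=6

Answer: 3 3 3 3 3 3 3 3 3 3 3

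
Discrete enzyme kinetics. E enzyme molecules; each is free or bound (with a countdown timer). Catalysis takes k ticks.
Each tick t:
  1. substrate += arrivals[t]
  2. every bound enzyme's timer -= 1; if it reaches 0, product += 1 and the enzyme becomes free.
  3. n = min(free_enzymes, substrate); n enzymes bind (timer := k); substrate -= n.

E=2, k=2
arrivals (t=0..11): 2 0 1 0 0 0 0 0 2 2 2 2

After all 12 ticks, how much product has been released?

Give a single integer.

t=0: arr=2 -> substrate=0 bound=2 product=0
t=1: arr=0 -> substrate=0 bound=2 product=0
t=2: arr=1 -> substrate=0 bound=1 product=2
t=3: arr=0 -> substrate=0 bound=1 product=2
t=4: arr=0 -> substrate=0 bound=0 product=3
t=5: arr=0 -> substrate=0 bound=0 product=3
t=6: arr=0 -> substrate=0 bound=0 product=3
t=7: arr=0 -> substrate=0 bound=0 product=3
t=8: arr=2 -> substrate=0 bound=2 product=3
t=9: arr=2 -> substrate=2 bound=2 product=3
t=10: arr=2 -> substrate=2 bound=2 product=5
t=11: arr=2 -> substrate=4 bound=2 product=5

Answer: 5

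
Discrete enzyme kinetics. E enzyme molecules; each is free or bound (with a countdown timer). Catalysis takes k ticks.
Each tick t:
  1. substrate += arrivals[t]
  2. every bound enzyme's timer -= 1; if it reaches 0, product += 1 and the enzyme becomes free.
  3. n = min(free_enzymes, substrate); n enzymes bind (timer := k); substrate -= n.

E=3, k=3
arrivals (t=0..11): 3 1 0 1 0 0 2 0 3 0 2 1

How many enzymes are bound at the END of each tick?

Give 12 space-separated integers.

Answer: 3 3 3 2 2 2 2 2 3 3 3 3

Derivation:
t=0: arr=3 -> substrate=0 bound=3 product=0
t=1: arr=1 -> substrate=1 bound=3 product=0
t=2: arr=0 -> substrate=1 bound=3 product=0
t=3: arr=1 -> substrate=0 bound=2 product=3
t=4: arr=0 -> substrate=0 bound=2 product=3
t=5: arr=0 -> substrate=0 bound=2 product=3
t=6: arr=2 -> substrate=0 bound=2 product=5
t=7: arr=0 -> substrate=0 bound=2 product=5
t=8: arr=3 -> substrate=2 bound=3 product=5
t=9: arr=0 -> substrate=0 bound=3 product=7
t=10: arr=2 -> substrate=2 bound=3 product=7
t=11: arr=1 -> substrate=2 bound=3 product=8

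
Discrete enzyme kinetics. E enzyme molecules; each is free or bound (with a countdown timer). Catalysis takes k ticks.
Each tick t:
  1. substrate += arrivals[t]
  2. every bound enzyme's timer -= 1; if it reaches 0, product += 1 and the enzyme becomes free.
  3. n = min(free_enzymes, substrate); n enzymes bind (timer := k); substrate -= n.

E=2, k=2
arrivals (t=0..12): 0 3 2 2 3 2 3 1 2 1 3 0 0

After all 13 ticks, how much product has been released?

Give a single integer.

t=0: arr=0 -> substrate=0 bound=0 product=0
t=1: arr=3 -> substrate=1 bound=2 product=0
t=2: arr=2 -> substrate=3 bound=2 product=0
t=3: arr=2 -> substrate=3 bound=2 product=2
t=4: arr=3 -> substrate=6 bound=2 product=2
t=5: arr=2 -> substrate=6 bound=2 product=4
t=6: arr=3 -> substrate=9 bound=2 product=4
t=7: arr=1 -> substrate=8 bound=2 product=6
t=8: arr=2 -> substrate=10 bound=2 product=6
t=9: arr=1 -> substrate=9 bound=2 product=8
t=10: arr=3 -> substrate=12 bound=2 product=8
t=11: arr=0 -> substrate=10 bound=2 product=10
t=12: arr=0 -> substrate=10 bound=2 product=10

Answer: 10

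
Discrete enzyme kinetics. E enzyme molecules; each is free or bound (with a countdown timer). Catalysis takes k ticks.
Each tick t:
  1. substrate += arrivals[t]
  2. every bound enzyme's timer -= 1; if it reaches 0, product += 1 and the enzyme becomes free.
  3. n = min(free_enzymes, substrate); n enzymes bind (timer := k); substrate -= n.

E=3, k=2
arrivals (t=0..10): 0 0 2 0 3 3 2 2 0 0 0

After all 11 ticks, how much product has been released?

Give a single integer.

Answer: 11

Derivation:
t=0: arr=0 -> substrate=0 bound=0 product=0
t=1: arr=0 -> substrate=0 bound=0 product=0
t=2: arr=2 -> substrate=0 bound=2 product=0
t=3: arr=0 -> substrate=0 bound=2 product=0
t=4: arr=3 -> substrate=0 bound=3 product=2
t=5: arr=3 -> substrate=3 bound=3 product=2
t=6: arr=2 -> substrate=2 bound=3 product=5
t=7: arr=2 -> substrate=4 bound=3 product=5
t=8: arr=0 -> substrate=1 bound=3 product=8
t=9: arr=0 -> substrate=1 bound=3 product=8
t=10: arr=0 -> substrate=0 bound=1 product=11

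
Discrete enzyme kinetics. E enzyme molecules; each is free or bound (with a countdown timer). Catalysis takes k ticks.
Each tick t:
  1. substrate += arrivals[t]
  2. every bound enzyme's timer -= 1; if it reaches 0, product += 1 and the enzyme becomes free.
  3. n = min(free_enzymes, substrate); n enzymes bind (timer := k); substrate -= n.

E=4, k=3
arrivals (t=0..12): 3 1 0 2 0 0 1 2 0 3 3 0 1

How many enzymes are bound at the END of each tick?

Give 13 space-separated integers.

t=0: arr=3 -> substrate=0 bound=3 product=0
t=1: arr=1 -> substrate=0 bound=4 product=0
t=2: arr=0 -> substrate=0 bound=4 product=0
t=3: arr=2 -> substrate=0 bound=3 product=3
t=4: arr=0 -> substrate=0 bound=2 product=4
t=5: arr=0 -> substrate=0 bound=2 product=4
t=6: arr=1 -> substrate=0 bound=1 product=6
t=7: arr=2 -> substrate=0 bound=3 product=6
t=8: arr=0 -> substrate=0 bound=3 product=6
t=9: arr=3 -> substrate=1 bound=4 product=7
t=10: arr=3 -> substrate=2 bound=4 product=9
t=11: arr=0 -> substrate=2 bound=4 product=9
t=12: arr=1 -> substrate=1 bound=4 product=11

Answer: 3 4 4 3 2 2 1 3 3 4 4 4 4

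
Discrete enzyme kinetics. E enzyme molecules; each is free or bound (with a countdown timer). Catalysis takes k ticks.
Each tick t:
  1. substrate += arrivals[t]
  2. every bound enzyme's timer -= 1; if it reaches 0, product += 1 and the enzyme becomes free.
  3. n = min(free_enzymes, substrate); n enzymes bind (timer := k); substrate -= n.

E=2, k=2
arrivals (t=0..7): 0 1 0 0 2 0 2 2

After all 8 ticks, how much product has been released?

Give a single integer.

t=0: arr=0 -> substrate=0 bound=0 product=0
t=1: arr=1 -> substrate=0 bound=1 product=0
t=2: arr=0 -> substrate=0 bound=1 product=0
t=3: arr=0 -> substrate=0 bound=0 product=1
t=4: arr=2 -> substrate=0 bound=2 product=1
t=5: arr=0 -> substrate=0 bound=2 product=1
t=6: arr=2 -> substrate=0 bound=2 product=3
t=7: arr=2 -> substrate=2 bound=2 product=3

Answer: 3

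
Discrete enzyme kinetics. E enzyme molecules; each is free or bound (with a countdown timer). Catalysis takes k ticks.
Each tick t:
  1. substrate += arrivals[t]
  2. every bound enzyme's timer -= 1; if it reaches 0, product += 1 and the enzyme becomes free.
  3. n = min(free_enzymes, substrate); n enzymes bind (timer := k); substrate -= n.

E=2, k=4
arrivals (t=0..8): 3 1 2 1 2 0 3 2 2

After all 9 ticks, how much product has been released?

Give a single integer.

t=0: arr=3 -> substrate=1 bound=2 product=0
t=1: arr=1 -> substrate=2 bound=2 product=0
t=2: arr=2 -> substrate=4 bound=2 product=0
t=3: arr=1 -> substrate=5 bound=2 product=0
t=4: arr=2 -> substrate=5 bound=2 product=2
t=5: arr=0 -> substrate=5 bound=2 product=2
t=6: arr=3 -> substrate=8 bound=2 product=2
t=7: arr=2 -> substrate=10 bound=2 product=2
t=8: arr=2 -> substrate=10 bound=2 product=4

Answer: 4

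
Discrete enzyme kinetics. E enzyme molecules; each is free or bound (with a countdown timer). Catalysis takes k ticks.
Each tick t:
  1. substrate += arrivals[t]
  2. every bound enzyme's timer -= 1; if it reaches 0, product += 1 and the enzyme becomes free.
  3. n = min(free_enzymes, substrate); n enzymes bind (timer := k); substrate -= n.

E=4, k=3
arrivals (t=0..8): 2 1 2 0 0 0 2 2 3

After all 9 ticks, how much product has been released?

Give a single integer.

Answer: 5

Derivation:
t=0: arr=2 -> substrate=0 bound=2 product=0
t=1: arr=1 -> substrate=0 bound=3 product=0
t=2: arr=2 -> substrate=1 bound=4 product=0
t=3: arr=0 -> substrate=0 bound=3 product=2
t=4: arr=0 -> substrate=0 bound=2 product=3
t=5: arr=0 -> substrate=0 bound=1 product=4
t=6: arr=2 -> substrate=0 bound=2 product=5
t=7: arr=2 -> substrate=0 bound=4 product=5
t=8: arr=3 -> substrate=3 bound=4 product=5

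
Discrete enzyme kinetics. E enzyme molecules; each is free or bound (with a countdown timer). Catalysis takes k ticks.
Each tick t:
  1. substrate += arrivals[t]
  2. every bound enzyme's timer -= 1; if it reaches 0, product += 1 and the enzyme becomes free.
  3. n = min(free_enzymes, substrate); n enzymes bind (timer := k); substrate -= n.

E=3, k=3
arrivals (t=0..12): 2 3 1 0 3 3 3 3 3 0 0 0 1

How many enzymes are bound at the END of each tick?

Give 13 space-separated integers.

Answer: 2 3 3 3 3 3 3 3 3 3 3 3 3

Derivation:
t=0: arr=2 -> substrate=0 bound=2 product=0
t=1: arr=3 -> substrate=2 bound=3 product=0
t=2: arr=1 -> substrate=3 bound=3 product=0
t=3: arr=0 -> substrate=1 bound=3 product=2
t=4: arr=3 -> substrate=3 bound=3 product=3
t=5: arr=3 -> substrate=6 bound=3 product=3
t=6: arr=3 -> substrate=7 bound=3 product=5
t=7: arr=3 -> substrate=9 bound=3 product=6
t=8: arr=3 -> substrate=12 bound=3 product=6
t=9: arr=0 -> substrate=10 bound=3 product=8
t=10: arr=0 -> substrate=9 bound=3 product=9
t=11: arr=0 -> substrate=9 bound=3 product=9
t=12: arr=1 -> substrate=8 bound=3 product=11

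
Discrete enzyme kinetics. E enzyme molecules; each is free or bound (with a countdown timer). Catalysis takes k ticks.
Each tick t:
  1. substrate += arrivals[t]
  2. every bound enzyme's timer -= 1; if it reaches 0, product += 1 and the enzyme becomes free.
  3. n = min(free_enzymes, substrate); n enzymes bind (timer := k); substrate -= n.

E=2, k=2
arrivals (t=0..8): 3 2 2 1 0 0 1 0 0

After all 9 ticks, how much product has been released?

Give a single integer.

t=0: arr=3 -> substrate=1 bound=2 product=0
t=1: arr=2 -> substrate=3 bound=2 product=0
t=2: arr=2 -> substrate=3 bound=2 product=2
t=3: arr=1 -> substrate=4 bound=2 product=2
t=4: arr=0 -> substrate=2 bound=2 product=4
t=5: arr=0 -> substrate=2 bound=2 product=4
t=6: arr=1 -> substrate=1 bound=2 product=6
t=7: arr=0 -> substrate=1 bound=2 product=6
t=8: arr=0 -> substrate=0 bound=1 product=8

Answer: 8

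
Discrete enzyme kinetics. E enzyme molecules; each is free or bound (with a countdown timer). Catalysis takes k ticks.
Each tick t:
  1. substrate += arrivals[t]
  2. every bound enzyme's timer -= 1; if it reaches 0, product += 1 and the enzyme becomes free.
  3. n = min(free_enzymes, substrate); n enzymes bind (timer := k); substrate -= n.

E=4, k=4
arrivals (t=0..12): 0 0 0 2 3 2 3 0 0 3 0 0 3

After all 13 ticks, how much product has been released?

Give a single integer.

Answer: 8

Derivation:
t=0: arr=0 -> substrate=0 bound=0 product=0
t=1: arr=0 -> substrate=0 bound=0 product=0
t=2: arr=0 -> substrate=0 bound=0 product=0
t=3: arr=2 -> substrate=0 bound=2 product=0
t=4: arr=3 -> substrate=1 bound=4 product=0
t=5: arr=2 -> substrate=3 bound=4 product=0
t=6: arr=3 -> substrate=6 bound=4 product=0
t=7: arr=0 -> substrate=4 bound=4 product=2
t=8: arr=0 -> substrate=2 bound=4 product=4
t=9: arr=3 -> substrate=5 bound=4 product=4
t=10: arr=0 -> substrate=5 bound=4 product=4
t=11: arr=0 -> substrate=3 bound=4 product=6
t=12: arr=3 -> substrate=4 bound=4 product=8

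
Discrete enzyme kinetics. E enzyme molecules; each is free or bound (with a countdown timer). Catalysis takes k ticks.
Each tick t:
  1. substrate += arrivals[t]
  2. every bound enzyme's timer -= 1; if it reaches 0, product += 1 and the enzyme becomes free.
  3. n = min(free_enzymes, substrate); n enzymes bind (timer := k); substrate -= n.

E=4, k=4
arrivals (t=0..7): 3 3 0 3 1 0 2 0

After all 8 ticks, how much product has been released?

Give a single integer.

Answer: 4

Derivation:
t=0: arr=3 -> substrate=0 bound=3 product=0
t=1: arr=3 -> substrate=2 bound=4 product=0
t=2: arr=0 -> substrate=2 bound=4 product=0
t=3: arr=3 -> substrate=5 bound=4 product=0
t=4: arr=1 -> substrate=3 bound=4 product=3
t=5: arr=0 -> substrate=2 bound=4 product=4
t=6: arr=2 -> substrate=4 bound=4 product=4
t=7: arr=0 -> substrate=4 bound=4 product=4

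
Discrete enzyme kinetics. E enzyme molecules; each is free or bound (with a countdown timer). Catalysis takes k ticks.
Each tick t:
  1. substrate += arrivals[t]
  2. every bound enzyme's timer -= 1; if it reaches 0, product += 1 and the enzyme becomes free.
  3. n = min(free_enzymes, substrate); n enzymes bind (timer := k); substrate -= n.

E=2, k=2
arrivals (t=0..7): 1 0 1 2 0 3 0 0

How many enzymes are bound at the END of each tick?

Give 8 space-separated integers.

Answer: 1 1 1 2 2 2 2 2

Derivation:
t=0: arr=1 -> substrate=0 bound=1 product=0
t=1: arr=0 -> substrate=0 bound=1 product=0
t=2: arr=1 -> substrate=0 bound=1 product=1
t=3: arr=2 -> substrate=1 bound=2 product=1
t=4: arr=0 -> substrate=0 bound=2 product=2
t=5: arr=3 -> substrate=2 bound=2 product=3
t=6: arr=0 -> substrate=1 bound=2 product=4
t=7: arr=0 -> substrate=0 bound=2 product=5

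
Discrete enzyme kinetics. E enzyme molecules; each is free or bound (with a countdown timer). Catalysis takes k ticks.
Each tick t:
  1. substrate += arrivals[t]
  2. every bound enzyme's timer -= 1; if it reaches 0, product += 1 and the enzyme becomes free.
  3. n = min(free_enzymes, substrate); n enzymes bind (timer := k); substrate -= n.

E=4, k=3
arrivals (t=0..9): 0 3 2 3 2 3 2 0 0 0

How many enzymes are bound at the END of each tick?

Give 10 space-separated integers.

t=0: arr=0 -> substrate=0 bound=0 product=0
t=1: arr=3 -> substrate=0 bound=3 product=0
t=2: arr=2 -> substrate=1 bound=4 product=0
t=3: arr=3 -> substrate=4 bound=4 product=0
t=4: arr=2 -> substrate=3 bound=4 product=3
t=5: arr=3 -> substrate=5 bound=4 product=4
t=6: arr=2 -> substrate=7 bound=4 product=4
t=7: arr=0 -> substrate=4 bound=4 product=7
t=8: arr=0 -> substrate=3 bound=4 product=8
t=9: arr=0 -> substrate=3 bound=4 product=8

Answer: 0 3 4 4 4 4 4 4 4 4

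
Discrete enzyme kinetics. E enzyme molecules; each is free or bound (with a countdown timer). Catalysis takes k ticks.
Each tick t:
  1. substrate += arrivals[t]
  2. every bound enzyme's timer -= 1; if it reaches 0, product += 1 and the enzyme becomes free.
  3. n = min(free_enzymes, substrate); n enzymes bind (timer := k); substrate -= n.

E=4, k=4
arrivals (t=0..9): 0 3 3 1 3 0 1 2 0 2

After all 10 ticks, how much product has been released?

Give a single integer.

t=0: arr=0 -> substrate=0 bound=0 product=0
t=1: arr=3 -> substrate=0 bound=3 product=0
t=2: arr=3 -> substrate=2 bound=4 product=0
t=3: arr=1 -> substrate=3 bound=4 product=0
t=4: arr=3 -> substrate=6 bound=4 product=0
t=5: arr=0 -> substrate=3 bound=4 product=3
t=6: arr=1 -> substrate=3 bound=4 product=4
t=7: arr=2 -> substrate=5 bound=4 product=4
t=8: arr=0 -> substrate=5 bound=4 product=4
t=9: arr=2 -> substrate=4 bound=4 product=7

Answer: 7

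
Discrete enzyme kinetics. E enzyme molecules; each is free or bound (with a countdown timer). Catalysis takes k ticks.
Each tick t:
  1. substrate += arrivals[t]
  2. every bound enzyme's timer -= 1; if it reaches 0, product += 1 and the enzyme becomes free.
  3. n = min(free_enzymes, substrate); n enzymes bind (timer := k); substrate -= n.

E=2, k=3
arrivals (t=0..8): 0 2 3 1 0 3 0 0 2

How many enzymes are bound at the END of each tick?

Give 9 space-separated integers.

t=0: arr=0 -> substrate=0 bound=0 product=0
t=1: arr=2 -> substrate=0 bound=2 product=0
t=2: arr=3 -> substrate=3 bound=2 product=0
t=3: arr=1 -> substrate=4 bound=2 product=0
t=4: arr=0 -> substrate=2 bound=2 product=2
t=5: arr=3 -> substrate=5 bound=2 product=2
t=6: arr=0 -> substrate=5 bound=2 product=2
t=7: arr=0 -> substrate=3 bound=2 product=4
t=8: arr=2 -> substrate=5 bound=2 product=4

Answer: 0 2 2 2 2 2 2 2 2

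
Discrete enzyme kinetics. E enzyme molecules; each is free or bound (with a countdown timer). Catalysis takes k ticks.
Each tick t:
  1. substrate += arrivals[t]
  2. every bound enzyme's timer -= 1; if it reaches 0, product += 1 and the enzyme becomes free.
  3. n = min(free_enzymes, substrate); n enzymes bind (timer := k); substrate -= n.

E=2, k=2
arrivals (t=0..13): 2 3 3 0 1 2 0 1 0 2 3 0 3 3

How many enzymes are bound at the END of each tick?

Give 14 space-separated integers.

Answer: 2 2 2 2 2 2 2 2 2 2 2 2 2 2

Derivation:
t=0: arr=2 -> substrate=0 bound=2 product=0
t=1: arr=3 -> substrate=3 bound=2 product=0
t=2: arr=3 -> substrate=4 bound=2 product=2
t=3: arr=0 -> substrate=4 bound=2 product=2
t=4: arr=1 -> substrate=3 bound=2 product=4
t=5: arr=2 -> substrate=5 bound=2 product=4
t=6: arr=0 -> substrate=3 bound=2 product=6
t=7: arr=1 -> substrate=4 bound=2 product=6
t=8: arr=0 -> substrate=2 bound=2 product=8
t=9: arr=2 -> substrate=4 bound=2 product=8
t=10: arr=3 -> substrate=5 bound=2 product=10
t=11: arr=0 -> substrate=5 bound=2 product=10
t=12: arr=3 -> substrate=6 bound=2 product=12
t=13: arr=3 -> substrate=9 bound=2 product=12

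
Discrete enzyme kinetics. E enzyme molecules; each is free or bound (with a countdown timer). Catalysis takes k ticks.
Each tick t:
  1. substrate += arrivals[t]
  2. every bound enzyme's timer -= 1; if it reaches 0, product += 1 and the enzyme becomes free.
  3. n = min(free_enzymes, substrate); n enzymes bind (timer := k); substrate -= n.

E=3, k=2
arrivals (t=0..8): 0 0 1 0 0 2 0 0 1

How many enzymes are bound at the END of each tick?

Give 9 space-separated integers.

Answer: 0 0 1 1 0 2 2 0 1

Derivation:
t=0: arr=0 -> substrate=0 bound=0 product=0
t=1: arr=0 -> substrate=0 bound=0 product=0
t=2: arr=1 -> substrate=0 bound=1 product=0
t=3: arr=0 -> substrate=0 bound=1 product=0
t=4: arr=0 -> substrate=0 bound=0 product=1
t=5: arr=2 -> substrate=0 bound=2 product=1
t=6: arr=0 -> substrate=0 bound=2 product=1
t=7: arr=0 -> substrate=0 bound=0 product=3
t=8: arr=1 -> substrate=0 bound=1 product=3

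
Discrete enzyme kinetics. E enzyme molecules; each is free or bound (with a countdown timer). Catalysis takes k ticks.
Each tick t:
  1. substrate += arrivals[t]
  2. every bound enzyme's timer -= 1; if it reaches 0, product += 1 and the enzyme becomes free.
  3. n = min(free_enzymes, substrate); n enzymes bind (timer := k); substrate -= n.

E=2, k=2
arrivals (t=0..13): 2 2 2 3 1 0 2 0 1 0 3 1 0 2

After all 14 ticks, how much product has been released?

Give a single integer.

t=0: arr=2 -> substrate=0 bound=2 product=0
t=1: arr=2 -> substrate=2 bound=2 product=0
t=2: arr=2 -> substrate=2 bound=2 product=2
t=3: arr=3 -> substrate=5 bound=2 product=2
t=4: arr=1 -> substrate=4 bound=2 product=4
t=5: arr=0 -> substrate=4 bound=2 product=4
t=6: arr=2 -> substrate=4 bound=2 product=6
t=7: arr=0 -> substrate=4 bound=2 product=6
t=8: arr=1 -> substrate=3 bound=2 product=8
t=9: arr=0 -> substrate=3 bound=2 product=8
t=10: arr=3 -> substrate=4 bound=2 product=10
t=11: arr=1 -> substrate=5 bound=2 product=10
t=12: arr=0 -> substrate=3 bound=2 product=12
t=13: arr=2 -> substrate=5 bound=2 product=12

Answer: 12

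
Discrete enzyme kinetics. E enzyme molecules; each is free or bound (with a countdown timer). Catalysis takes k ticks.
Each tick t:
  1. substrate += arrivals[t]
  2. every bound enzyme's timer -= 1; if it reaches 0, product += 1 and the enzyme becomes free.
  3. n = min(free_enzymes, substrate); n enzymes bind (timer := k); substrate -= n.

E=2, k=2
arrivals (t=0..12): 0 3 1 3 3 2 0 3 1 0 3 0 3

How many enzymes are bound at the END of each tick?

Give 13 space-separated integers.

Answer: 0 2 2 2 2 2 2 2 2 2 2 2 2

Derivation:
t=0: arr=0 -> substrate=0 bound=0 product=0
t=1: arr=3 -> substrate=1 bound=2 product=0
t=2: arr=1 -> substrate=2 bound=2 product=0
t=3: arr=3 -> substrate=3 bound=2 product=2
t=4: arr=3 -> substrate=6 bound=2 product=2
t=5: arr=2 -> substrate=6 bound=2 product=4
t=6: arr=0 -> substrate=6 bound=2 product=4
t=7: arr=3 -> substrate=7 bound=2 product=6
t=8: arr=1 -> substrate=8 bound=2 product=6
t=9: arr=0 -> substrate=6 bound=2 product=8
t=10: arr=3 -> substrate=9 bound=2 product=8
t=11: arr=0 -> substrate=7 bound=2 product=10
t=12: arr=3 -> substrate=10 bound=2 product=10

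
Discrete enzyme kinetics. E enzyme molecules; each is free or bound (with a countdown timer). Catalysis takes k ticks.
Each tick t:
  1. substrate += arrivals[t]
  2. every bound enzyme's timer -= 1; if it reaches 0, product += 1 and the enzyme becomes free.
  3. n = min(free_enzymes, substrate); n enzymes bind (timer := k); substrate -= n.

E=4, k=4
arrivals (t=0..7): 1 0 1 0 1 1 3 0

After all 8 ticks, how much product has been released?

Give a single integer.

Answer: 2

Derivation:
t=0: arr=1 -> substrate=0 bound=1 product=0
t=1: arr=0 -> substrate=0 bound=1 product=0
t=2: arr=1 -> substrate=0 bound=2 product=0
t=3: arr=0 -> substrate=0 bound=2 product=0
t=4: arr=1 -> substrate=0 bound=2 product=1
t=5: arr=1 -> substrate=0 bound=3 product=1
t=6: arr=3 -> substrate=1 bound=4 product=2
t=7: arr=0 -> substrate=1 bound=4 product=2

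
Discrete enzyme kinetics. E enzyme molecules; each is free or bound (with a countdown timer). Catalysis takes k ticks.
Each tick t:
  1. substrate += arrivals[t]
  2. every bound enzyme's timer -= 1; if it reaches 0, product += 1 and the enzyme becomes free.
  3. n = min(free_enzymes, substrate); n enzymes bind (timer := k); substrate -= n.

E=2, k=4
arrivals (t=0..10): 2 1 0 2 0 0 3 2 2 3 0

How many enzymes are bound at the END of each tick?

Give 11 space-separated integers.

Answer: 2 2 2 2 2 2 2 2 2 2 2

Derivation:
t=0: arr=2 -> substrate=0 bound=2 product=0
t=1: arr=1 -> substrate=1 bound=2 product=0
t=2: arr=0 -> substrate=1 bound=2 product=0
t=3: arr=2 -> substrate=3 bound=2 product=0
t=4: arr=0 -> substrate=1 bound=2 product=2
t=5: arr=0 -> substrate=1 bound=2 product=2
t=6: arr=3 -> substrate=4 bound=2 product=2
t=7: arr=2 -> substrate=6 bound=2 product=2
t=8: arr=2 -> substrate=6 bound=2 product=4
t=9: arr=3 -> substrate=9 bound=2 product=4
t=10: arr=0 -> substrate=9 bound=2 product=4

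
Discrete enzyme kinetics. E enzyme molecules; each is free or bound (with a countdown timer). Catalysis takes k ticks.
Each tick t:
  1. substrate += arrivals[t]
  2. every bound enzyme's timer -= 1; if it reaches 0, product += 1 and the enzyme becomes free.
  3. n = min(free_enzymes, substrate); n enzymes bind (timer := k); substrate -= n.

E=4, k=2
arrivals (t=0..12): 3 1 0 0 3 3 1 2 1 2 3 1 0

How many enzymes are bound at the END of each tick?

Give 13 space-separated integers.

t=0: arr=3 -> substrate=0 bound=3 product=0
t=1: arr=1 -> substrate=0 bound=4 product=0
t=2: arr=0 -> substrate=0 bound=1 product=3
t=3: arr=0 -> substrate=0 bound=0 product=4
t=4: arr=3 -> substrate=0 bound=3 product=4
t=5: arr=3 -> substrate=2 bound=4 product=4
t=6: arr=1 -> substrate=0 bound=4 product=7
t=7: arr=2 -> substrate=1 bound=4 product=8
t=8: arr=1 -> substrate=0 bound=3 product=11
t=9: arr=2 -> substrate=0 bound=4 product=12
t=10: arr=3 -> substrate=1 bound=4 product=14
t=11: arr=1 -> substrate=0 bound=4 product=16
t=12: arr=0 -> substrate=0 bound=2 product=18

Answer: 3 4 1 0 3 4 4 4 3 4 4 4 2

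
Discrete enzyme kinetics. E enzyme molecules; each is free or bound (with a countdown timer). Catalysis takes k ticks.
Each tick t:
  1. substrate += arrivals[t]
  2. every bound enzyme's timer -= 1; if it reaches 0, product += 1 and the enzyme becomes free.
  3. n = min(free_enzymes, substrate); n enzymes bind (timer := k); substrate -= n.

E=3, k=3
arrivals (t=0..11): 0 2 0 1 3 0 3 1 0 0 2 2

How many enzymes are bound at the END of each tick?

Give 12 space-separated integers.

t=0: arr=0 -> substrate=0 bound=0 product=0
t=1: arr=2 -> substrate=0 bound=2 product=0
t=2: arr=0 -> substrate=0 bound=2 product=0
t=3: arr=1 -> substrate=0 bound=3 product=0
t=4: arr=3 -> substrate=1 bound=3 product=2
t=5: arr=0 -> substrate=1 bound=3 product=2
t=6: arr=3 -> substrate=3 bound=3 product=3
t=7: arr=1 -> substrate=2 bound=3 product=5
t=8: arr=0 -> substrate=2 bound=3 product=5
t=9: arr=0 -> substrate=1 bound=3 product=6
t=10: arr=2 -> substrate=1 bound=3 product=8
t=11: arr=2 -> substrate=3 bound=3 product=8

Answer: 0 2 2 3 3 3 3 3 3 3 3 3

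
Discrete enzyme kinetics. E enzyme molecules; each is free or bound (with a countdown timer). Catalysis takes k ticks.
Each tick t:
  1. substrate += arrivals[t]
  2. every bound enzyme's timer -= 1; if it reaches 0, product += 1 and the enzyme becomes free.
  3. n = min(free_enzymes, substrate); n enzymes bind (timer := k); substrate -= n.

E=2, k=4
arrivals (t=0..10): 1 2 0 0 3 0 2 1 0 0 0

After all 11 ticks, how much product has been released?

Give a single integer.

Answer: 4

Derivation:
t=0: arr=1 -> substrate=0 bound=1 product=0
t=1: arr=2 -> substrate=1 bound=2 product=0
t=2: arr=0 -> substrate=1 bound=2 product=0
t=3: arr=0 -> substrate=1 bound=2 product=0
t=4: arr=3 -> substrate=3 bound=2 product=1
t=5: arr=0 -> substrate=2 bound=2 product=2
t=6: arr=2 -> substrate=4 bound=2 product=2
t=7: arr=1 -> substrate=5 bound=2 product=2
t=8: arr=0 -> substrate=4 bound=2 product=3
t=9: arr=0 -> substrate=3 bound=2 product=4
t=10: arr=0 -> substrate=3 bound=2 product=4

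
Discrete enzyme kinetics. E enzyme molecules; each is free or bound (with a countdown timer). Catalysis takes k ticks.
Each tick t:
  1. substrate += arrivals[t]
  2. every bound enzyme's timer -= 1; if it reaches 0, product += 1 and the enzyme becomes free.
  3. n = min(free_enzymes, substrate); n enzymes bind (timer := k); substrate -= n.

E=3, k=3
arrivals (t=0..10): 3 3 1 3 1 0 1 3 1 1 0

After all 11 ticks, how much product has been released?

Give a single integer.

t=0: arr=3 -> substrate=0 bound=3 product=0
t=1: arr=3 -> substrate=3 bound=3 product=0
t=2: arr=1 -> substrate=4 bound=3 product=0
t=3: arr=3 -> substrate=4 bound=3 product=3
t=4: arr=1 -> substrate=5 bound=3 product=3
t=5: arr=0 -> substrate=5 bound=3 product=3
t=6: arr=1 -> substrate=3 bound=3 product=6
t=7: arr=3 -> substrate=6 bound=3 product=6
t=8: arr=1 -> substrate=7 bound=3 product=6
t=9: arr=1 -> substrate=5 bound=3 product=9
t=10: arr=0 -> substrate=5 bound=3 product=9

Answer: 9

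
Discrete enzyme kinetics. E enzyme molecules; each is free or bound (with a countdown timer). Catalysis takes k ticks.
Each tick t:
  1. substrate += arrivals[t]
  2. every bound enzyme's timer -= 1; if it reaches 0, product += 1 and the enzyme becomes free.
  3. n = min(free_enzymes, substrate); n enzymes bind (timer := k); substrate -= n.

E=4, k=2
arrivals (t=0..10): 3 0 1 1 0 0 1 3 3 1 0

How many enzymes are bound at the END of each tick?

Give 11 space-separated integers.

t=0: arr=3 -> substrate=0 bound=3 product=0
t=1: arr=0 -> substrate=0 bound=3 product=0
t=2: arr=1 -> substrate=0 bound=1 product=3
t=3: arr=1 -> substrate=0 bound=2 product=3
t=4: arr=0 -> substrate=0 bound=1 product=4
t=5: arr=0 -> substrate=0 bound=0 product=5
t=6: arr=1 -> substrate=0 bound=1 product=5
t=7: arr=3 -> substrate=0 bound=4 product=5
t=8: arr=3 -> substrate=2 bound=4 product=6
t=9: arr=1 -> substrate=0 bound=4 product=9
t=10: arr=0 -> substrate=0 bound=3 product=10

Answer: 3 3 1 2 1 0 1 4 4 4 3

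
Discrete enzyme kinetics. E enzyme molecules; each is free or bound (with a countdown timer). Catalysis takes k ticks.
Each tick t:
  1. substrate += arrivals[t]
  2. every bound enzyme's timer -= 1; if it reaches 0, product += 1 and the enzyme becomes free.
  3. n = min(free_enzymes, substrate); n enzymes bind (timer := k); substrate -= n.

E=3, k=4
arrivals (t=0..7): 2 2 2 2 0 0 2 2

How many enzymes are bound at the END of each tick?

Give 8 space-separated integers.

Answer: 2 3 3 3 3 3 3 3

Derivation:
t=0: arr=2 -> substrate=0 bound=2 product=0
t=1: arr=2 -> substrate=1 bound=3 product=0
t=2: arr=2 -> substrate=3 bound=3 product=0
t=3: arr=2 -> substrate=5 bound=3 product=0
t=4: arr=0 -> substrate=3 bound=3 product=2
t=5: arr=0 -> substrate=2 bound=3 product=3
t=6: arr=2 -> substrate=4 bound=3 product=3
t=7: arr=2 -> substrate=6 bound=3 product=3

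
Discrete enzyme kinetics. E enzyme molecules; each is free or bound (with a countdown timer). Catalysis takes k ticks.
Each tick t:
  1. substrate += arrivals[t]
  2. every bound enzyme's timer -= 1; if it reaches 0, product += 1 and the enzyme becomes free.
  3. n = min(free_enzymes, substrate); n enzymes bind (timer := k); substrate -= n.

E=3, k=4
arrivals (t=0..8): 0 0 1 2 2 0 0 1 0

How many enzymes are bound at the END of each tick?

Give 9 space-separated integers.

t=0: arr=0 -> substrate=0 bound=0 product=0
t=1: arr=0 -> substrate=0 bound=0 product=0
t=2: arr=1 -> substrate=0 bound=1 product=0
t=3: arr=2 -> substrate=0 bound=3 product=0
t=4: arr=2 -> substrate=2 bound=3 product=0
t=5: arr=0 -> substrate=2 bound=3 product=0
t=6: arr=0 -> substrate=1 bound=3 product=1
t=7: arr=1 -> substrate=0 bound=3 product=3
t=8: arr=0 -> substrate=0 bound=3 product=3

Answer: 0 0 1 3 3 3 3 3 3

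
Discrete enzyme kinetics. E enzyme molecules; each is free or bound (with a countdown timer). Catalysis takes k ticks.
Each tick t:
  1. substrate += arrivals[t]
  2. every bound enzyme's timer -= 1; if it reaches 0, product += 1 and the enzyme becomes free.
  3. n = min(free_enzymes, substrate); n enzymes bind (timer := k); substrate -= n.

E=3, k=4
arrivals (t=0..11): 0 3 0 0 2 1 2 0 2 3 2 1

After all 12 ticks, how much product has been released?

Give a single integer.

Answer: 6

Derivation:
t=0: arr=0 -> substrate=0 bound=0 product=0
t=1: arr=3 -> substrate=0 bound=3 product=0
t=2: arr=0 -> substrate=0 bound=3 product=0
t=3: arr=0 -> substrate=0 bound=3 product=0
t=4: arr=2 -> substrate=2 bound=3 product=0
t=5: arr=1 -> substrate=0 bound=3 product=3
t=6: arr=2 -> substrate=2 bound=3 product=3
t=7: arr=0 -> substrate=2 bound=3 product=3
t=8: arr=2 -> substrate=4 bound=3 product=3
t=9: arr=3 -> substrate=4 bound=3 product=6
t=10: arr=2 -> substrate=6 bound=3 product=6
t=11: arr=1 -> substrate=7 bound=3 product=6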